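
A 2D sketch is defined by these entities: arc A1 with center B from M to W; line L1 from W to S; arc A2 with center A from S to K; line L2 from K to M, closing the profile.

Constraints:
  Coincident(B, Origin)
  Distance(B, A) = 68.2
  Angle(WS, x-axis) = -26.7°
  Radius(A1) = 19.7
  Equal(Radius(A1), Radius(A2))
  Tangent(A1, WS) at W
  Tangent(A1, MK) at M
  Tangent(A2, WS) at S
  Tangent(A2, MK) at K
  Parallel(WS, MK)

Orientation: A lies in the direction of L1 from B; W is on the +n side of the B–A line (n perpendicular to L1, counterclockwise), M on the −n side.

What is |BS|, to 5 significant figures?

70.988

Tangency of A1 to both parallel lines with radius 19.7 puts W and M at B ± 19.7·n: W = (8.8516, 17.599), M = (-8.8516, -17.599). Equal radii place S and K the same way about A: S = A + 19.7·n = (69.780, -13.044), K = A − 19.7·n = (52.076, -48.243). Then |BS| = |S − B| = 70.988.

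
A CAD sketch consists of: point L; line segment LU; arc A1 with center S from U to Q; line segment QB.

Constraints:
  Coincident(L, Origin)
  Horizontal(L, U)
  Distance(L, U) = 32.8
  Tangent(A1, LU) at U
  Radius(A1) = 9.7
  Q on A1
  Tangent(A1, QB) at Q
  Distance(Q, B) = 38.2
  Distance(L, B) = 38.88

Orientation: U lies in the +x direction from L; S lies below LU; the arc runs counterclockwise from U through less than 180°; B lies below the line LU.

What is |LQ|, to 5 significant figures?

24.821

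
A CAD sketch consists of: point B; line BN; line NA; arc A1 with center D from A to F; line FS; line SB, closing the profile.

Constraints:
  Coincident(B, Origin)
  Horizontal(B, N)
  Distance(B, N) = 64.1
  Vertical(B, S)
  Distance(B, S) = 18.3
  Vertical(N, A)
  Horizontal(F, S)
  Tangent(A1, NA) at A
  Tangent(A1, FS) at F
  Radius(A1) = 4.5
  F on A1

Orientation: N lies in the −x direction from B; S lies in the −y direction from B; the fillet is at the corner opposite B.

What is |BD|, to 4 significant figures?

61.18

B is at the origin; B and N share the same y with |BN| = 64.1 and N on the −x side, so N = (-64.10, 0.000). B and S share the same x with |BS| = 18.3 and S on the −y side, so S = (0.000, -18.30). The virtual corner opposite B is at (-64.10, -18.30). Since A1 is tangent to NA there, DA ⟂ NA and A1 meets FS tangentially, so DF is at right angles to FS, with radius 4.5, so the center D sits 4.5 in from both sides at D = (-59.60, -13.80). Then |BD| = |D − B| = 61.18.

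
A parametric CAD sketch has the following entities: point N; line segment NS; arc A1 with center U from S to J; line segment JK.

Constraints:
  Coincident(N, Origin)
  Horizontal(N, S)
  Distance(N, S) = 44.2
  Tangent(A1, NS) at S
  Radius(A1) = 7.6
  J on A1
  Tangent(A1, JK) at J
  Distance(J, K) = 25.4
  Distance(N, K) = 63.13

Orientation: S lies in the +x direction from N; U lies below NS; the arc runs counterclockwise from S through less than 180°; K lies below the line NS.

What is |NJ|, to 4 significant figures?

40.27

Checks: |UJ| = 7.600 ✓; ∠(UJ, JK) = 90.00° ✓; |JK| = 25.40 ✓; |NK| = 63.13 ✓.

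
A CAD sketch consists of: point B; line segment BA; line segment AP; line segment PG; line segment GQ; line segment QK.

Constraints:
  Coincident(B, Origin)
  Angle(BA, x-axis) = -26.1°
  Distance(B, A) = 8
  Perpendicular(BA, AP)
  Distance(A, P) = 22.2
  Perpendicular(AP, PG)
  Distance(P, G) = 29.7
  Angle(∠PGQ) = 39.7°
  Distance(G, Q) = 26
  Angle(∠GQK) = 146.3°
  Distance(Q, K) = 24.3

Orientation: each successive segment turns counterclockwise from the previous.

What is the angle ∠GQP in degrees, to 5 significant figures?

80.576°

B is at the origin; BA runs at -26.1° with length 8.0, so A = (7.1842, -3.5195). The perpendicularity gives AP at right angles to BA, so AP runs at 63.900°; with |AP| = 22.2, P = (16.951, 16.417). AP is perpendicular to PG, so PG runs at 153.90°; with |PG| = 29.7, G = (-9.7205, 29.483). ∠PGQ = 39.7° gives GQ at -65.800° from the x-axis; with |GQ| = 26.0, Q = (0.93745, 5.7678). Then cos ∠GQP = QG·QP / (|QG||QP|), giving 80.576°.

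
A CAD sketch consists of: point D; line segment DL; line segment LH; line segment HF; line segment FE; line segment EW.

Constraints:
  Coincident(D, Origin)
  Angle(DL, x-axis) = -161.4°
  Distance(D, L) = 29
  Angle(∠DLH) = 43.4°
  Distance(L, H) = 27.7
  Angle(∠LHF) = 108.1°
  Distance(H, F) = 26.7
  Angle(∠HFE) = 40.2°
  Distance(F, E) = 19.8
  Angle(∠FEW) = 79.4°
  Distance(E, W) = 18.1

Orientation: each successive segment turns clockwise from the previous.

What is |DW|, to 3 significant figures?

21.0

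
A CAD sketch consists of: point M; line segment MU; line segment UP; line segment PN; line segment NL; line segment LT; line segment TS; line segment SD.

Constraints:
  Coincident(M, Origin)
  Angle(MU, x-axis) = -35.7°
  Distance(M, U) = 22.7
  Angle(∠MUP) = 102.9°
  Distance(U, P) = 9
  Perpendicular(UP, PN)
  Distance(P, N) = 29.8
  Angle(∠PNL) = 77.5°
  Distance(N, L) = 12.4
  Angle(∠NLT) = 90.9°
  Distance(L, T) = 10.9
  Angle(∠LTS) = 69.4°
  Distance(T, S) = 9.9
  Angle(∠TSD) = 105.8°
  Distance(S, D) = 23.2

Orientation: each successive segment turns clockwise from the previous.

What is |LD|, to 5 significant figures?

17.327

M is at the origin; MU runs at -35.7° with length 22.7, so U = (18.434, -13.246). ∠MUP = 102.9° gives UP at -112.80° from the x-axis; with |UP| = 9.0, P = (14.947, -21.543). The perpendicularity gives PN at right angles to UP, so PN runs at 157.20°; with |PN| = 29.8, N = (-12.525, -9.9952). ∠PNL = 77.5° gives NL at 54.700° from the x-axis; with |NL| = 12.4, L = (-5.3594, 0.12492). ∠NLT = 90.9° gives LT at -34.400° from the x-axis; with |LT| = 10.9, T = (3.6343, -6.0332). ∠LTS = 69.4° gives TS at -145.00° from the x-axis; with |TS| = 9.9, S = (-4.4753, -11.712). ∠TSD = 105.8° gives SD at 140.80° from the x-axis; with |SD| = 23.2, D = (-22.454, 2.9514). Then |LD| = |D − L| = 17.327.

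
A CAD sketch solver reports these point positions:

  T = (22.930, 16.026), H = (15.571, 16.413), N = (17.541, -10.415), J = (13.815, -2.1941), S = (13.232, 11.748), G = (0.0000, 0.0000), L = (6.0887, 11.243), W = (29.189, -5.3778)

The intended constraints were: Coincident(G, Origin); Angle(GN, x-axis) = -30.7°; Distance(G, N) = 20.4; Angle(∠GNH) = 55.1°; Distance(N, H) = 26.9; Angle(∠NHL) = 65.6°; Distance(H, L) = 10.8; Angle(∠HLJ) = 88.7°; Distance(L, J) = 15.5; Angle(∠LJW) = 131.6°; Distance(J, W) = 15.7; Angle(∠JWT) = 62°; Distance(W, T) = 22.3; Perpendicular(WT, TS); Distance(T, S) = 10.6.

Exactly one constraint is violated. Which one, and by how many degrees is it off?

Perpendicular(WT, TS) — off by 7.50°.

G = (0.00, 0.00) ✓; GN at -30.70° ✓; |GN| = 20.40 ✓; ∠GNH = 55.10° ✓; |NH| = 26.90 ✓; ∠NHL = 65.60° ✓; |HL| = 10.80 ✓; ∠HLJ = 88.70° ✓; |LJ| = 15.50 ✓; ∠LJW = 131.6° ✓; |JW| = 15.70 ✓; ∠JWT = 62.00° ✓; |WT| = 22.30 ✓; ∠(WT, TS) = 97.50° ✗; |TS| = 10.60 ✓.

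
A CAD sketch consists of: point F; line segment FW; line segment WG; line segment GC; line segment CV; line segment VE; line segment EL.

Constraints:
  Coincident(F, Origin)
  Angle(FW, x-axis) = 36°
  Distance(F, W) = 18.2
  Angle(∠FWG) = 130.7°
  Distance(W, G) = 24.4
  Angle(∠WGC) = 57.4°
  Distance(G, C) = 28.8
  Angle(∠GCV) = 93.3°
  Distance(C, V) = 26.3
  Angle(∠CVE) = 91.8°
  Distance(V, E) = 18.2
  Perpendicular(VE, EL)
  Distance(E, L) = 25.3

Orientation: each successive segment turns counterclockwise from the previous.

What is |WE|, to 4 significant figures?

7.381

∠GCV = 93.3° gives CV at -65.40° from the x-axis; with |CV| = 26.3, V = (2.219, -2.374). ∠CVE = 91.8° gives VE at 22.80° from the x-axis; with |VE| = 18.2, E = (19.00, 4.679). Then |WE| = |E − W| = 7.381.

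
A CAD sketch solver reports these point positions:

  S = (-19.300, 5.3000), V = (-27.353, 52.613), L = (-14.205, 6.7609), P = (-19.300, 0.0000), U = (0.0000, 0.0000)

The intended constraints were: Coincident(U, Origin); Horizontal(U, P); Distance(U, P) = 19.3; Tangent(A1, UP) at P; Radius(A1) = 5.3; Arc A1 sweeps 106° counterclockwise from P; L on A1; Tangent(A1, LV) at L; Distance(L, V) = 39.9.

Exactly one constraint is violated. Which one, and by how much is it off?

Distance(L, V) = 39.9 — off by 7.80.

U = (0.00, 0.00) ✓; U.y = 0.00, P.y = 0.00 ✓; |UP| = 19.30 ✓; ∠(SP, PU) = 90.00° ✓; |SP| = 5.300 ✓; bearing(S→L) − bearing(S→P) = 106.0° ✓; |SL| = 5.300 ✓; ∠(SL, LV) = 90.00° ✓; |LV| = 47.70 ✗.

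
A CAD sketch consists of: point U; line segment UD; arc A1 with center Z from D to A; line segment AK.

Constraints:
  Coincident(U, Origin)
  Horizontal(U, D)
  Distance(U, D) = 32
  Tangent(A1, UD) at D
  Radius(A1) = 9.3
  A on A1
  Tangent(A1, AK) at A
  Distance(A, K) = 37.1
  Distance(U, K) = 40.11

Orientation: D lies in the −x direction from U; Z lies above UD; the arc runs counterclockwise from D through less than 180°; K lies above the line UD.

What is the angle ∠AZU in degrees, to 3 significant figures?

8.16°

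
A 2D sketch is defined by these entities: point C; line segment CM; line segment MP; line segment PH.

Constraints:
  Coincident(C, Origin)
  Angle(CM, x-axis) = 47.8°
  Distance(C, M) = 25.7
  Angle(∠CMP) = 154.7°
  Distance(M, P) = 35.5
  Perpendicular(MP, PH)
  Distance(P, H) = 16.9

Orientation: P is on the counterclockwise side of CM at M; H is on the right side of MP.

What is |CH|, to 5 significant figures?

65.017

C is at the origin; CM runs at 47.8° with length 25.7, so M = 25.7·(cos 47.8°, sin 47.8°) = (17.263, 19.039). ∠CMP = 154.7°, so MP runs at 47.8° + (180° − 154.7°) = 73.100° from the x-axis; with |MP| = 35.5, P = M + 35.5·(cos 73.100°, sin 73.100°) = (27.583, 53.006). MP ⟂ PH; with |PH| = 16.9 on the right of MP, H = P + 16.9·(0.95681, -0.29070) = (43.753, 48.093). Then |CH| = |H − C| = 65.017.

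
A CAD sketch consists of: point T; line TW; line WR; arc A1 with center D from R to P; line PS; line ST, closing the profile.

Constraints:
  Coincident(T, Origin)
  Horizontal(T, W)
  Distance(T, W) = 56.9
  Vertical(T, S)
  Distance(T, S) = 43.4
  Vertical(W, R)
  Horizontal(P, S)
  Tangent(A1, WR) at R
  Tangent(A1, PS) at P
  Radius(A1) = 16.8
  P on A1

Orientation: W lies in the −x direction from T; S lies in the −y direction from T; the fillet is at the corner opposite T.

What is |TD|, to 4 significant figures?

48.12

T is at the origin; TW is horizontal with |TW| = 56.9 and W on the −x side, so W = (-56.90, 0.000). TS is vertical with |TS| = 43.4 and S on the −y side, so S = (0.000, -43.40). The virtual corner opposite T is at (-56.90, -43.40). Tangency of A1 to WR means the radius DR is perpendicular to WR and the tangent condition forces DP to be normal to PS, with radius 16.8, so the center D sits 16.8 in from both sides at D = (-40.10, -26.60). Then |TD| = |D − T| = 48.12.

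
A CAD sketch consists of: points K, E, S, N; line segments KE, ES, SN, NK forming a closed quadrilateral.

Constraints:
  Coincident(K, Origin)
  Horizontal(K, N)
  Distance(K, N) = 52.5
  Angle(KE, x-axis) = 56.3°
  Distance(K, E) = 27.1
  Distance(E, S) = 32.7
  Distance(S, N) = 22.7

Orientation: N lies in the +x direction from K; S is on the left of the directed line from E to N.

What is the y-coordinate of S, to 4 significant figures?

22.19

Checks: |ES| = 32.70 ✓; |SN| = 22.70 ✓.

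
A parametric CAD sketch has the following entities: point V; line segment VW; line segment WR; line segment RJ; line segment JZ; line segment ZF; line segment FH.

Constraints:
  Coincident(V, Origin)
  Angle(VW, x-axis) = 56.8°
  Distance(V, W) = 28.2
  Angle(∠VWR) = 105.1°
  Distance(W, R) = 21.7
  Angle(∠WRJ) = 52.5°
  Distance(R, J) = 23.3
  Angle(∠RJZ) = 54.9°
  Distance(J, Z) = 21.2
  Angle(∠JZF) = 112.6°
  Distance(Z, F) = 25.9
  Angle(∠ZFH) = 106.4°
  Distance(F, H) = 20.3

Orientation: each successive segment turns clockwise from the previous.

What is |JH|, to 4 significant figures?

39.78

∠JZF = 112.6° gives ZF at 21.90° from the x-axis; with |ZF| = 25.9, F = (41.13, 34.55). ∠ZFH = 106.4° gives FH at -51.70° from the x-axis; with |FH| = 20.3, H = (53.71, 18.62). Then |JH| = |H − J| = 39.78.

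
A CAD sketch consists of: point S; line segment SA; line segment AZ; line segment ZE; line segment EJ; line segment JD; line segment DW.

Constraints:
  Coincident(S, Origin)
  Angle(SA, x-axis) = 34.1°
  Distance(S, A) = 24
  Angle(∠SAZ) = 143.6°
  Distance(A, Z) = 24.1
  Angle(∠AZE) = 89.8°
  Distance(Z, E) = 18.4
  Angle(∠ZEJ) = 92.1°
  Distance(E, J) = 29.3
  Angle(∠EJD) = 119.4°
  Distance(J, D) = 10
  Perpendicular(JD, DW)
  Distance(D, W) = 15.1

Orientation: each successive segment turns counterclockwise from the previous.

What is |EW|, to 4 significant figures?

26.52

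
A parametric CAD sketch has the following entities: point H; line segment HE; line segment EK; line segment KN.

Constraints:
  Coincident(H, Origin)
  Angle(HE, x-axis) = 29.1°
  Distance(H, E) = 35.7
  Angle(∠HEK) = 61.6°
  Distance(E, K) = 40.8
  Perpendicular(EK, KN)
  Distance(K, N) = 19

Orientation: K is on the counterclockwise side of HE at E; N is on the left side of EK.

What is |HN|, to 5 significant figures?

26.856

H is at the origin; HE runs at 29.1° with length 35.7, so E = 35.7·(cos 29.1°, sin 29.1°) = (31.194, 17.362). ∠HEK = 61.6°, so EK runs at 29.1° + (180° − 61.6°) = 147.50° from the x-axis; with |EK| = 40.8, K = E + 40.8·(cos 147.50°, sin 147.50°) = (-3.2167, 39.284). EK is perpendicular to KN; with |KN| = 19.0 on the left of EK, N = K + 19.0·(-0.53730, -0.84339) = (-13.425, 23.260). Then |HN| = |N − H| = 26.856.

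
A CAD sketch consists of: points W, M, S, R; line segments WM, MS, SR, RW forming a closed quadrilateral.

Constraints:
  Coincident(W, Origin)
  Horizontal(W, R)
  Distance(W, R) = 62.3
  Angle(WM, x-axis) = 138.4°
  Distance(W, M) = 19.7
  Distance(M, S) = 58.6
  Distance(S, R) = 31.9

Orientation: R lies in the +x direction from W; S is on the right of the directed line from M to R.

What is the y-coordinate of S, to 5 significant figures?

-17.204

W is at the origin; W and R share the same y with |WR| = 62.3 and R in +x, so R = (62.3, 0). WM runs at 138.4° with |WM| = 19.7, so M = (-14.732, 13.079). S is determined by |MS| = 58.6 and |SR| = 31.9 together: it lies at the intersection of circle(M, 58.6) and circle(R, 31.9). With |MR| = 78.134, the foot of the radical line on MR is 54.530 from M and the perpendicular offset is √(58.6² − 54.530²) = 21.458. Taking the right-of-MR solution: S = (35.437, -17.204).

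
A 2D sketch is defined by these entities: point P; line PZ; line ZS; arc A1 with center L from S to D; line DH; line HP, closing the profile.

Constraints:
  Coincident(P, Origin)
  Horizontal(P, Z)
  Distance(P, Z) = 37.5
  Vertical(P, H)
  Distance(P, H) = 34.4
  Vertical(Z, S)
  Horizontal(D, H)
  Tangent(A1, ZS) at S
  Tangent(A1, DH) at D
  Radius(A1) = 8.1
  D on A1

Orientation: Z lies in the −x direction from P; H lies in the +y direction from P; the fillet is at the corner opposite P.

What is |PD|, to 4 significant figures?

45.25

The virtual corner opposite P is at (-37.50, 34.40). Since A1 is tangent to ZS there, LS ⟂ ZS and A1 meets DH tangentially, so LD is at right angles to DH, with radius 8.1, so the center L sits 8.1 in from both sides at L = (-29.40, 26.30). That places the tangent points at S = (-37.50, 26.30) on ZS and D = (-29.40, 34.40) on DH. Then |PD| = |D − P| = 45.25.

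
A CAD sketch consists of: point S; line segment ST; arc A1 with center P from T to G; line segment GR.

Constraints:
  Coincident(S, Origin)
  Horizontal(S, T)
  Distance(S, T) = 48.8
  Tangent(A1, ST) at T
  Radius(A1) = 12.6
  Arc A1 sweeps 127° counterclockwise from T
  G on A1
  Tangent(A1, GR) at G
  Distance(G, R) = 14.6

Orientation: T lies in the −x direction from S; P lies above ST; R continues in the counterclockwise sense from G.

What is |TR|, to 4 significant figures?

31.87

S is at the origin; S and T share the same y with |ST| = 48.8 and T on the −x side, so T = (-48.80, 0.000). A1 meets ST tangentially, so PT is at right angles to ST, so P = T + (0, 12.6) = (-48.80, 12.60). On A1, T sits at bearing -90° from P; a 127° counterclockwise sweep puts G at bearing 37°, so G = P + 12.6·(cos 37°, sin 37°) = (-38.74, 20.18). Tangency of A1 to GR means the radius PG is perpendicular to GR, so GR runs along (−sin 37°, cos 37°); with |GR| = 14.6, R = (-47.52, 31.84). Then |TR| = |R − T| = 31.87.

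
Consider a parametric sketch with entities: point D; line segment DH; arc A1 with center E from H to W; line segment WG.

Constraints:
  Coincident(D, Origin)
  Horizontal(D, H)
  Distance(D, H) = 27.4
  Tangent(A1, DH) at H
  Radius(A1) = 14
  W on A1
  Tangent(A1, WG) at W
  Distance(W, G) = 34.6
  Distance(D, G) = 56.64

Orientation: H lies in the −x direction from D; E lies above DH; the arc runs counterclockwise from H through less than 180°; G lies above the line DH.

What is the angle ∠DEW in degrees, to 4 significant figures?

44.24°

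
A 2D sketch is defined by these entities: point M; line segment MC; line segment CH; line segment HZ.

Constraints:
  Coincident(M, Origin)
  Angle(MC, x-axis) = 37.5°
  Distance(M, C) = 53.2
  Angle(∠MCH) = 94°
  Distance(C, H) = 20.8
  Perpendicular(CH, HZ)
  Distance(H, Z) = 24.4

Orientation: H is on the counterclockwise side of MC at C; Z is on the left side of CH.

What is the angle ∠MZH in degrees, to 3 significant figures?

139°

∠MCH = 94.0°, so CH runs at 37.5° + (180° − 94.0°) = 124° from the x-axis; with |CH| = 20.8, H = C + 20.8·(cos 124°, sin 124°) = (30.7, 49.7). The perpendicularity gives HZ at right angles to CH; with |HZ| = 24.4 on the left of CH, Z = H + 24.4·(-0.834, -0.552) = (10.4, 36.3). Then cos ∠MZH = ZM·ZH / (|ZM||ZH|), giving 139°.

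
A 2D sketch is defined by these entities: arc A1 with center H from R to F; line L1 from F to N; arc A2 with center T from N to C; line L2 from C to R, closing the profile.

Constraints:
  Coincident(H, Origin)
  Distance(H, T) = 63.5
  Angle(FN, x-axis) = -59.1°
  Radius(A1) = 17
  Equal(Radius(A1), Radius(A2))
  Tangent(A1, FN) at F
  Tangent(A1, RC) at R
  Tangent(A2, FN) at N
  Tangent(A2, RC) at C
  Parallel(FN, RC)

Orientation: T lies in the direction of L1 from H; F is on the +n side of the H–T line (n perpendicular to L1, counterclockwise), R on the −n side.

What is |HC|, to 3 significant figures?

65.7

The slot axis is L1's direction at -59.1°, so u = (cos -59.1°, sin -59.1°) = (0.514, -0.858) and n = (−sin -59.1°, cos -59.1°) = (0.858, 0.514). H is at the origin and T lies 63.5 along u from H, so T = 63.5·u = (32.6, -54.5). Tangency of A1 to both parallel lines with radius 17.0 puts F and R at H ± 17.0·n: F = (14.6, 8.73), R = (-14.6, -8.73). Equal radii place N and C the same way about T: N = T + 17.0·n = (47.2, -45.8), C = T − 17.0·n = (18.0, -63.2). Then |HC| = |C − H| = 65.7.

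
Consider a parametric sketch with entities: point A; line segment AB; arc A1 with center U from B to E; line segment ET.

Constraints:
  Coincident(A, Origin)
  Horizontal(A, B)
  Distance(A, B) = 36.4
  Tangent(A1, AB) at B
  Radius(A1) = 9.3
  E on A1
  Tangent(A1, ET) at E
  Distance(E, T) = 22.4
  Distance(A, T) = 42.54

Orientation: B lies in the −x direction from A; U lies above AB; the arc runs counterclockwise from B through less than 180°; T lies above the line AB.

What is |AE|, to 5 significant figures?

28.777

A is at the origin; AB is horizontal with |AB| = 36.4 and B on the −x side, so B = (-36.400, 0.0000). The tangent condition forces UB to be normal to AB, so U = B + (0, 9.3) = (-36.400, 9.3000). Since UE ⟂ ET (tangency), |UT| = √(9.3² + 22.4²) = 24.254 regardless of where E sits on A1. So T lies on both circle(A, 42.54) and circle(U, 24.254); the above-AB intersection is T = (-27.978, 32.045). E is the foot of the tangent from T: E = (-27.107, 9.6617).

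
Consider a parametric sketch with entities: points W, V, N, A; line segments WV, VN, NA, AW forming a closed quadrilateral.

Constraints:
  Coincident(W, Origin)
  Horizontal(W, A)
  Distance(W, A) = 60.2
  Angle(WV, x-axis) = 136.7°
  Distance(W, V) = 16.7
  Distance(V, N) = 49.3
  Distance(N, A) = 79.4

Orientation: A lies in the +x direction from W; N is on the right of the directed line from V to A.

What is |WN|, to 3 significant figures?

39.0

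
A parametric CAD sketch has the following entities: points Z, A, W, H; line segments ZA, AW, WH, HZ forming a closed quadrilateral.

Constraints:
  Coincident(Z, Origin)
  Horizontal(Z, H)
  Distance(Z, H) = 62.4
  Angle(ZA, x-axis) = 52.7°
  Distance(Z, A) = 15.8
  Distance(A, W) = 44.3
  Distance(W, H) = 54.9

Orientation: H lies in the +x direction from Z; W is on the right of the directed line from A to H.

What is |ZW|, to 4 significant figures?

35.50

Checks: |AW| = 44.30 ✓; |WH| = 54.90 ✓.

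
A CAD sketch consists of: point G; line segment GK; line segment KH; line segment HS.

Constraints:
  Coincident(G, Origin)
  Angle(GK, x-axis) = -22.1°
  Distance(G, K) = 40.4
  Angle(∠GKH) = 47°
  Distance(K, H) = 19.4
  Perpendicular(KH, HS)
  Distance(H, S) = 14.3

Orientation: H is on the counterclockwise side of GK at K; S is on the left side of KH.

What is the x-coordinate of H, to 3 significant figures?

30.5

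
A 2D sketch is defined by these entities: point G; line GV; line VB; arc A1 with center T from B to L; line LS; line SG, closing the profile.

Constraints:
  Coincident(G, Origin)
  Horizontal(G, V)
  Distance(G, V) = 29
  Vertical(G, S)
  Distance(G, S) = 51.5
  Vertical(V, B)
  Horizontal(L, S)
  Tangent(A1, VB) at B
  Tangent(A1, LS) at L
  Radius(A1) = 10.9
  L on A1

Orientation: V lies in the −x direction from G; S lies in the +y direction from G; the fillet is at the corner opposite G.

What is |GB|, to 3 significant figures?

49.9

G is at the origin; G and V share the same y with |GV| = 29.0 and V on the −x side, so V = (-29.0, 0.00). G and S share the same x with |GS| = 51.5 and S on the +y side, so S = (0.00, 51.5). The virtual corner opposite G is at (-29.0, 51.5). A1 meets VB tangentially, so TB is at right angles to VB and the tangent condition forces TL to be normal to LS, with radius 10.9, so the center T sits 10.9 in from both sides at T = (-18.1, 40.6). That places the tangent points at B = (-29.0, 40.6) on VB and L = (-18.1, 51.5) on LS. Then |GB| = |B − G| = 49.9.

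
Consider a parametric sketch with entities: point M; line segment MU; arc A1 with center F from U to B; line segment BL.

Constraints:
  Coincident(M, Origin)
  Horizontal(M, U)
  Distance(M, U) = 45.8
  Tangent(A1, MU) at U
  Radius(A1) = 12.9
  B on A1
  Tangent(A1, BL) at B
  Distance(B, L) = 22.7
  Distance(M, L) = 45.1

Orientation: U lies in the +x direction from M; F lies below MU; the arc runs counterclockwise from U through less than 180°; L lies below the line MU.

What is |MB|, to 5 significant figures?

34.857

Checks: |FB| = 12.90 ✓; ∠(FB, BL) = 90.00° ✓; |BL| = 22.70 ✓; |ML| = 45.10 ✓.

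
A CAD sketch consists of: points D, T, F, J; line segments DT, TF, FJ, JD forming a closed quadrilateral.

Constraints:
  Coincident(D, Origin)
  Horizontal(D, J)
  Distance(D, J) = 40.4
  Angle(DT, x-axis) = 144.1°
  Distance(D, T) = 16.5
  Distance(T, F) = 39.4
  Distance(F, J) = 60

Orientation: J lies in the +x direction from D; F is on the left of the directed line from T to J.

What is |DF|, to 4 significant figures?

46.04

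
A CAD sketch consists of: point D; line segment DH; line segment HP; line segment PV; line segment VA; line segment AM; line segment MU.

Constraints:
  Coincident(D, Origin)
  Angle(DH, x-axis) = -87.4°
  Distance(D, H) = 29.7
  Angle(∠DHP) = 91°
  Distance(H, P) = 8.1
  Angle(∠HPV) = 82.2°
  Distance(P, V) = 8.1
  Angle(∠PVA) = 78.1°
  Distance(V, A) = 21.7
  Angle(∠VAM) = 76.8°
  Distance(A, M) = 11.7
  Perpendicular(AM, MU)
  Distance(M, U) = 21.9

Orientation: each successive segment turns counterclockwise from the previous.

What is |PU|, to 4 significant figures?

4.251

D is at the origin; DH runs at -87.4° with length 29.7, so H = (1.347, -29.67). ∠DHP = 91.0° gives HP at 1.600° from the x-axis; with |HP| = 8.1, P = (9.444, -29.44). ∠HPV = 82.2° gives PV at 99.40° from the x-axis; with |PV| = 8.1, V = (8.121, -21.45). ∠PVA = 78.1° gives VA at -158.7° from the x-axis; with |VA| = 21.7, A = (-12.10, -29.33). ∠VAM = 76.8° gives AM at -55.50° from the x-axis; with |AM| = 11.7, M = (-5.470, -38.98). AM ⟂ MU, so MU runs at 34.50°; with |MU| = 21.9, U = (12.58, -26.57). Then |PU| = |U − P| = 4.251.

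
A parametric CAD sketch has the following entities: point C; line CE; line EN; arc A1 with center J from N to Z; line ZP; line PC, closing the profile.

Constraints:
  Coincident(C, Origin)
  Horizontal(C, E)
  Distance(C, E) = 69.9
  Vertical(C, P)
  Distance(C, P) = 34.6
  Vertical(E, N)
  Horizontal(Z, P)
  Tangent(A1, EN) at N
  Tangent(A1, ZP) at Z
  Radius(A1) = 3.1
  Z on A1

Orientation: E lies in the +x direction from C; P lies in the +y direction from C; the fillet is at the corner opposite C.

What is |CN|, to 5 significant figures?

76.670

The virtual corner opposite C is at (69.900, 34.600). Tangency of A1 to EN means the radius JN is perpendicular to EN and the tangent condition forces JZ to be normal to ZP, with radius 3.1, so the center J sits 3.1 in from both sides at J = (66.800, 31.500). That places the tangent points at N = (69.900, 31.500) on EN and Z = (66.800, 34.600) on ZP. Then |CN| = |N − C| = 76.670.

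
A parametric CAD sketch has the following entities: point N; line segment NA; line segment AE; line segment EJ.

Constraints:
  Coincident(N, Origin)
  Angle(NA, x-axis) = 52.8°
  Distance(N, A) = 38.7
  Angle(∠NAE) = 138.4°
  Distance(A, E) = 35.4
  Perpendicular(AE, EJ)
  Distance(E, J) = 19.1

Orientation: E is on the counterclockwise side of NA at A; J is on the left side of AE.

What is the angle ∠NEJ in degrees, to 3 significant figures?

68.2°

∠NAE = 138.4°, so AE runs at 52.8° + (180° − 138.4°) = 94.4° from the x-axis; with |AE| = 35.4, E = A + 35.4·(cos 94.4°, sin 94.4°) = (20.7, 66.1). AE ⟂ EJ; with |EJ| = 19.1 on the left of AE, J = E + 19.1·(-0.997, -0.0767) = (1.64, 64.7). Then cos ∠NEJ = EN·EJ / (|EN||EJ|), giving 68.2°.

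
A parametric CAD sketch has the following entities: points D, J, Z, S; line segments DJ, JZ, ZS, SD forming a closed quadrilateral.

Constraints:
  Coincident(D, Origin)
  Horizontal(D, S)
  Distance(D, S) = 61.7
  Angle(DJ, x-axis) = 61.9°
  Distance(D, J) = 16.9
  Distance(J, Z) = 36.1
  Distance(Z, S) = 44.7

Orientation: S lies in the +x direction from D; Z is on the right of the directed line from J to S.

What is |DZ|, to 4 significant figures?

28.21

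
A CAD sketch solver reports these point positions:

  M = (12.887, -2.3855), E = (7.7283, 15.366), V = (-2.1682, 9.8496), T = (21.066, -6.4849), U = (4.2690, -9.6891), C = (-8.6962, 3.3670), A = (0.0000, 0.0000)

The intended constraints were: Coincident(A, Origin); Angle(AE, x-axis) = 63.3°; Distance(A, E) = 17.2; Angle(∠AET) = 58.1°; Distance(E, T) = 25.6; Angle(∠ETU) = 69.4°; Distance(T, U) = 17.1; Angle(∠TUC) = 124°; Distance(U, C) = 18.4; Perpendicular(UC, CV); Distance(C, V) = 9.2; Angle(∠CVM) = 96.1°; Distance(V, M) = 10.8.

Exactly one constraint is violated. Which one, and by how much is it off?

Distance(V, M) = 10.8 — off by 8.60.

A = (0.00, 0.00) ✓; AE at 63.30° ✓; |AE| = 17.20 ✓; ∠AET = 58.10° ✓; |ET| = 25.60 ✓; ∠ETU = 69.40° ✓; |TU| = 17.10 ✓; ∠TUC = 124.0° ✓; |UC| = 18.40 ✓; ∠(UC, CV) = 90.00° ✓; |CV| = 9.200 ✓; ∠CVM = 96.10° ✓; |VM| = 19.40 ✗.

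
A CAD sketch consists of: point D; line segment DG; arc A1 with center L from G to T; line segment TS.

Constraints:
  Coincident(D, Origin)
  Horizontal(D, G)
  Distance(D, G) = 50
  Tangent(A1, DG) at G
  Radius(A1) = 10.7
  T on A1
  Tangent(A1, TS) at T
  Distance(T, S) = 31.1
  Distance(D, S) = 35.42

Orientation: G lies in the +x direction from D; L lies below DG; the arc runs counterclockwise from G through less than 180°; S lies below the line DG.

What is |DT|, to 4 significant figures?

41.94

Checks: ∠(LG, GD) = 90.00° ✓; |LT| = 10.70 ✓; ∠(LT, TS) = 90.00° ✓; |TS| = 31.10 ✓; |DS| = 35.42 ✓.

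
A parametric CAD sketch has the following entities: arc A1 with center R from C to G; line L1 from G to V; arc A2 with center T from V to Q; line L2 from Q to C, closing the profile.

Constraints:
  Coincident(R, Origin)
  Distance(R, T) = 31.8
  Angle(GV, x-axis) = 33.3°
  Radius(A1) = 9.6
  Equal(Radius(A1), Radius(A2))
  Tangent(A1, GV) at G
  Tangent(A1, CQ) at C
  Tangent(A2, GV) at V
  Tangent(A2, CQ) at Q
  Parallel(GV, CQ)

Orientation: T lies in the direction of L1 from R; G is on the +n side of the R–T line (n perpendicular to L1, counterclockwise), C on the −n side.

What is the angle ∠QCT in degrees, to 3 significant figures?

16.8°

The slot axis is L1's direction at 33.3°, so u = (cos 33.3°, sin 33.3°) = (0.836, 0.549) and n = (−sin 33.3°, cos 33.3°) = (-0.549, 0.836). R is at the origin and T lies 31.8 along u from R, so T = 31.8·u = (26.6, 17.5). Tangency of A1 to both parallel lines with radius 9.6 puts G and C at R ± 9.6·n: G = (-5.27, 8.02), C = (5.27, -8.02). Equal radii place V and Q the same way about T: V = T + 9.6·n = (21.3, 25.5), Q = T − 9.6·n = (31.8, 9.44). Then cos ∠QCT = CQ·CT / (|CQ||CT|), giving 16.8°.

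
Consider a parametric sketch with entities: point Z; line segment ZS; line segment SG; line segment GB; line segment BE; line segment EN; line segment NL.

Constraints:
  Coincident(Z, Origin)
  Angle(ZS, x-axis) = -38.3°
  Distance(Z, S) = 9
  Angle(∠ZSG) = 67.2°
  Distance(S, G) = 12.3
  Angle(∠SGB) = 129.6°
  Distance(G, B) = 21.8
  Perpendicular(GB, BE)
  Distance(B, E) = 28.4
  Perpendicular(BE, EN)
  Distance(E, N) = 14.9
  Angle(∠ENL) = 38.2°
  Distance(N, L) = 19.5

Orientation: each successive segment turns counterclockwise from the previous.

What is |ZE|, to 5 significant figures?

26.616

Z is at the origin; ZS runs at -38.3° with length 9.0, so S = (7.0630, -5.5780). ∠ZSG = 67.2° gives SG at 74.500° from the x-axis; with |SG| = 12.3, G = (10.350, 6.2746). ∠SGB = 129.6° gives GB at 124.90° from the x-axis; with |GB| = 21.8, B = (-2.1228, 24.154). GB ⟂ BE, so BE runs at -145.10°; with |BE| = 28.4, E = (-25.415, 7.9050). Then |ZE| = |E − Z| = 26.616.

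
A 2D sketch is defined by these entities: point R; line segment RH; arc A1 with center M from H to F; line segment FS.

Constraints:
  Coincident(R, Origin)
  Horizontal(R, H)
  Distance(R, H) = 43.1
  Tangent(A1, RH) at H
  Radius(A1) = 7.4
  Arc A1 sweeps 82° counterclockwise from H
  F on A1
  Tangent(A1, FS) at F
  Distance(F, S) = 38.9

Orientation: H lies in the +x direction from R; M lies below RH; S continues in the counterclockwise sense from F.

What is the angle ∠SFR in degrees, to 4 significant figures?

92.10°

R is at the origin; R and H share the same y with |RH| = 43.1 and H on the +x side, so H = (43.10, 0.000). Tangency of A1 to RH means the radius MH is perpendicular to RH, so M = H + (0, -7.4) = (43.10, -7.400). On A1, H sits at bearing 90° from M; an 82° counterclockwise sweep puts F at bearing 172°, so F = M + 7.4·(cos 172°, sin 172°) = (35.77, -6.370). Tangency of A1 to FS means the radius MF is perpendicular to FS, so FS runs along (−sin 172°, cos 172°); with |FS| = 38.9, S = (30.36, -44.89). Then cos ∠SFR = FS·FR / (|FS||FR|), giving 92.10°.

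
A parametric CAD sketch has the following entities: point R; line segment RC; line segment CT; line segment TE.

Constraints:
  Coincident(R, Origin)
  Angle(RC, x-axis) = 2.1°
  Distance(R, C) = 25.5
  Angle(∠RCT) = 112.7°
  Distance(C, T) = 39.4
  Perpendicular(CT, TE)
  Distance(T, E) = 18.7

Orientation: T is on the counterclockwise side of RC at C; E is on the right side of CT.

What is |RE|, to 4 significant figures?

64.87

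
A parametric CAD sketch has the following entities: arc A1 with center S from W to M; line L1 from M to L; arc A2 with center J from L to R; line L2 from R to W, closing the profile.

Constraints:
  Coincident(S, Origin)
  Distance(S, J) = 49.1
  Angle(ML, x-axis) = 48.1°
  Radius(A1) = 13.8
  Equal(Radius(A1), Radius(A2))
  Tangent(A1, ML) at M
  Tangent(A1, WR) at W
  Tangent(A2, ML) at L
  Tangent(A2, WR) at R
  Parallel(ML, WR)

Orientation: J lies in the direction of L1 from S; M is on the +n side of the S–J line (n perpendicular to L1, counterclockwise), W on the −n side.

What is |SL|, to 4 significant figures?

51.00

The slot axis is L1's direction at 48.1°, so u = (cos 48.1°, sin 48.1°) = (0.6678, 0.7443) and n = (−sin 48.1°, cos 48.1°) = (-0.7443, 0.6678). S is at the origin and J lies 49.1 along u from S, so J = 49.1·u = (32.79, 36.55). Tangency of A1 to both parallel lines with radius 13.8 puts M and W at S ± 13.8·n: M = (-10.27, 9.216), W = (10.27, -9.216). Equal radii place L and R the same way about J: L = J + 13.8·n = (22.52, 45.76), R = J − 13.8·n = (43.06, 27.33). Then |SL| = |L − S| = 51.00.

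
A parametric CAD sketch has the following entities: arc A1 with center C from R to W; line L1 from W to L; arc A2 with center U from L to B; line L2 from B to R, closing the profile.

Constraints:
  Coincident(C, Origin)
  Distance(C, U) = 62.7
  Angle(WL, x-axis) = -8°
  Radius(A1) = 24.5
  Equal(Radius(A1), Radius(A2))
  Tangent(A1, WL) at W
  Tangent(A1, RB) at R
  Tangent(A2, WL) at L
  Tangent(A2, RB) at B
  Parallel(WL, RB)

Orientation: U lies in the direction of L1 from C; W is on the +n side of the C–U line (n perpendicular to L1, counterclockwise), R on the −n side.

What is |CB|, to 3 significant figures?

67.3

Tangency of A1 to both parallel lines with radius 24.5 puts W and R at C ± 24.5·n: W = (3.41, 24.3), R = (-3.41, -24.3). Equal radii place L and B the same way about U: L = U + 24.5·n = (65.5, 15.5), B = U − 24.5·n = (58.7, -33.0). Then |CB| = |B − C| = 67.3.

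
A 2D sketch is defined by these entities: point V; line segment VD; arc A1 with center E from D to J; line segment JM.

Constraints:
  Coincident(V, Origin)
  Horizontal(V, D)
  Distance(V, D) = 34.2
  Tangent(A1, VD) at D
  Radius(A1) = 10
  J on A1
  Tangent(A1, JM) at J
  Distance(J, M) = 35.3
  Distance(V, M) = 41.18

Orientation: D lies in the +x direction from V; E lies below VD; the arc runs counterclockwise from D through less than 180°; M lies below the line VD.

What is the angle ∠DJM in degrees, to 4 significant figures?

145.5°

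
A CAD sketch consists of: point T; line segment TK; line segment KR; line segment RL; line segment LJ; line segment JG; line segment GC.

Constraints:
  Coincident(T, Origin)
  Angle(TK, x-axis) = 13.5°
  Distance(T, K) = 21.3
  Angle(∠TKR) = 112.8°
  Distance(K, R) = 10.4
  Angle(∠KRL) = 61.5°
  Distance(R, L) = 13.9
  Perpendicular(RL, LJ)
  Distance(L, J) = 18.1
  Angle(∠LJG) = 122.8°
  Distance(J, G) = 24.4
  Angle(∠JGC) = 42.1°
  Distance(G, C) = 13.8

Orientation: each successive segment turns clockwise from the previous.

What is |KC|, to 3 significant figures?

11.9

∠LJG = 122.8° gives JG at 40.6° from the x-axis; with |JG| = 24.4, G = (29.2, 28.5). ∠JGC = 42.1° gives GC at -97.3° from the x-axis; with |GC| = 13.8, C = (27.4, 14.8). Then |KC| = |C − K| = 11.9.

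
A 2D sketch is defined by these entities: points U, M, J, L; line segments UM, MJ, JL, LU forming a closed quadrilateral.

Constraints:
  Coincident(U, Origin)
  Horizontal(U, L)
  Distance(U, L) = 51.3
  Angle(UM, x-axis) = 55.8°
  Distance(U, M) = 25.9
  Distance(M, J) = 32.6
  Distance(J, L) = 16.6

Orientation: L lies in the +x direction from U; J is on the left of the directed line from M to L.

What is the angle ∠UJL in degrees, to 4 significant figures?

87.25°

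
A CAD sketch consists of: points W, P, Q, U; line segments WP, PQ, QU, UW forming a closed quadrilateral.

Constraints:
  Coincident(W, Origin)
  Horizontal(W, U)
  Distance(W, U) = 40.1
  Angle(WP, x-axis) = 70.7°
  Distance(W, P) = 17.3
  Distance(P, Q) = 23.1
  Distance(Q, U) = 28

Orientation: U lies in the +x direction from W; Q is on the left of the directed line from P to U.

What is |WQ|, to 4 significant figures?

36.83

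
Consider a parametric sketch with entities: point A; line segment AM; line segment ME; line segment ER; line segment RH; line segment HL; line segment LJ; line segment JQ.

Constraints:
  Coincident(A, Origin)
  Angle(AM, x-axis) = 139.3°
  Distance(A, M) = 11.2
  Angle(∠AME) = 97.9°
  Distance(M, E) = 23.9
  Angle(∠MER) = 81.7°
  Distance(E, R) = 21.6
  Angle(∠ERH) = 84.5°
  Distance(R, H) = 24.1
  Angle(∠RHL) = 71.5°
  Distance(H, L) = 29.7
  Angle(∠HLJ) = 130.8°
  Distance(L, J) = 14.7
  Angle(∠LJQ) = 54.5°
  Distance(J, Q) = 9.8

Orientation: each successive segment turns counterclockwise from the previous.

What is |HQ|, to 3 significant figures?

31.9

∠HLJ = 130.8° gives LJ at -147° from the x-axis; with |LJ| = 14.7, J = (-37.0, -2.33). ∠LJQ = 54.5° gives JQ at -21.6° from the x-axis; with |JQ| = 9.8, Q = (-27.9, -5.94). Then |HQ| = |Q − H| = 31.9.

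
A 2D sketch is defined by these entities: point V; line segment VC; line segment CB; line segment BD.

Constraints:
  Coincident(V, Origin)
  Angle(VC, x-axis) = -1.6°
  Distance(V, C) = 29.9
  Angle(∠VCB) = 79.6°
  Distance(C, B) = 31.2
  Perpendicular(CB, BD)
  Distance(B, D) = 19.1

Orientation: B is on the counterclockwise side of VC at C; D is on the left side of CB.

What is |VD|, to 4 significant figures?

27.79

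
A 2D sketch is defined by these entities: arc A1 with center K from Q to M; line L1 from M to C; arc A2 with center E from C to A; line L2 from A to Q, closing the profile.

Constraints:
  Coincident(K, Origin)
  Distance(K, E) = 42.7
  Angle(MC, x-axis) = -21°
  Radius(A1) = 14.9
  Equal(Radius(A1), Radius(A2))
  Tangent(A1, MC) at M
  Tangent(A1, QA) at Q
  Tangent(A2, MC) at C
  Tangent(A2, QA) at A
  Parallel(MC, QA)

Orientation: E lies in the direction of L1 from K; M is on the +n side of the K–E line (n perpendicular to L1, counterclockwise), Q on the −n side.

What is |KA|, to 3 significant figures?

45.2

Tangency of A1 to both parallel lines with radius 14.9 puts M and Q at K ± 14.9·n: M = (5.34, 13.9), Q = (-5.34, -13.9). Equal radii place C and A the same way about E: C = E + 14.9·n = (45.2, -1.39), A = E − 14.9·n = (34.5, -29.2). Then |KA| = |A − K| = 45.2.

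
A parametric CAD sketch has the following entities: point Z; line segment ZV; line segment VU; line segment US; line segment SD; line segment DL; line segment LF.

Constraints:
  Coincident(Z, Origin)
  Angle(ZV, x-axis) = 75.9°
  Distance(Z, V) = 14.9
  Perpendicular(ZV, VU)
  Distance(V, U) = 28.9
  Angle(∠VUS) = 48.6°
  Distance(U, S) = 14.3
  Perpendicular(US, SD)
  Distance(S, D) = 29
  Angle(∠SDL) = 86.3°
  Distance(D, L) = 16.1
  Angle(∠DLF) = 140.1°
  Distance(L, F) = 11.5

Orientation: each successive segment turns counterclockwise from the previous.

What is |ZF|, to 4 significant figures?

41.21

Z is at the origin; ZV runs at 75.9° with length 14.9, so V = (3.630, 14.45). ZV is perpendicular to VU, so VU runs at 165.9°; with |VU| = 28.9, U = (-24.40, 21.49). ∠VUS = 48.6° gives US at -62.70° from the x-axis; with |US| = 14.3, S = (-17.84, 8.784). US is perpendicular to SD, so SD runs at 27.30°; with |SD| = 29.0, D = (7.929, 22.09). ∠SDL = 86.3° gives DL at 121.0° from the x-axis; with |DL| = 16.1, L = (-0.3630, 35.89). ∠DLF = 140.1° gives LF at 160.9° from the x-axis; with |LF| = 11.5, F = (-11.23, 39.65). Then |ZF| = |F − Z| = 41.21.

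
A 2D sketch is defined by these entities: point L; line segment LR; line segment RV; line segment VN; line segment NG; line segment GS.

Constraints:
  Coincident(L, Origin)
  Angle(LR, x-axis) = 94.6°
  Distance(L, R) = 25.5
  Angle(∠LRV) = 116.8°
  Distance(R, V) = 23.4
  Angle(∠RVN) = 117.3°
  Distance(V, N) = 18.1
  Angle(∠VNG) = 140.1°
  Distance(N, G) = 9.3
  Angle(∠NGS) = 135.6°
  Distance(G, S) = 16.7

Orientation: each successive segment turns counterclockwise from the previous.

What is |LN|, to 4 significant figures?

43.71

∠LRV = 116.8° gives RV at 157.8° from the x-axis; with |RV| = 23.4, V = (-23.71, 34.26). ∠RVN = 117.3° gives VN at -139.5° from the x-axis; with |VN| = 18.1, N = (-37.47, 22.50). Then |LN| = |N − L| = 43.71.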